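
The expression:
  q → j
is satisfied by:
  {j: True, q: False}
  {q: False, j: False}
  {q: True, j: True}


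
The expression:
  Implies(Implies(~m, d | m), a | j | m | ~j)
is always true.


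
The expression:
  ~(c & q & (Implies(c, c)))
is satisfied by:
  {c: False, q: False}
  {q: True, c: False}
  {c: True, q: False}


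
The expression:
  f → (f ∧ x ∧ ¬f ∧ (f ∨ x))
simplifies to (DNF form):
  ¬f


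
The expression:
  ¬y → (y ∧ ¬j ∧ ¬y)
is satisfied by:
  {y: True}


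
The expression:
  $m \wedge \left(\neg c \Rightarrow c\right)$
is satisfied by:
  {c: True, m: True}


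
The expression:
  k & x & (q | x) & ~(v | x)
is never true.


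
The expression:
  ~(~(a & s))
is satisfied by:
  {a: True, s: True}


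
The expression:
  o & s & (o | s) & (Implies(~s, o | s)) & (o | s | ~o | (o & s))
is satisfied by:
  {s: True, o: True}


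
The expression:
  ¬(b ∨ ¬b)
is never true.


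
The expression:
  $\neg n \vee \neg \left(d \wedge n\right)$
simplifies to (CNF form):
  $\neg d \vee \neg n$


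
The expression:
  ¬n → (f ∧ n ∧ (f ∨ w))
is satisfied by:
  {n: True}


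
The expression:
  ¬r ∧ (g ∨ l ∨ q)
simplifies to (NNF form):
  ¬r ∧ (g ∨ l ∨ q)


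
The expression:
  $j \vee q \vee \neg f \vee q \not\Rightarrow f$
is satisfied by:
  {q: True, j: True, f: False}
  {q: True, j: False, f: False}
  {j: True, q: False, f: False}
  {q: False, j: False, f: False}
  {f: True, q: True, j: True}
  {f: True, q: True, j: False}
  {f: True, j: True, q: False}


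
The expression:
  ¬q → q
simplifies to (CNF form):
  q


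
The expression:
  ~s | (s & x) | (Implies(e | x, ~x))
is always true.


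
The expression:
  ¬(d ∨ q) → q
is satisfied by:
  {d: True, q: True}
  {d: True, q: False}
  {q: True, d: False}


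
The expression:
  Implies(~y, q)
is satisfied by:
  {y: True, q: True}
  {y: True, q: False}
  {q: True, y: False}


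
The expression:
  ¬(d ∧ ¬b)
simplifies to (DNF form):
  b ∨ ¬d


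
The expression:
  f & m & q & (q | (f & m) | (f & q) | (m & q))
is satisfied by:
  {m: True, f: True, q: True}


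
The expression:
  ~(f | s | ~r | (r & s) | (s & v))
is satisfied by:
  {r: True, f: False, s: False}


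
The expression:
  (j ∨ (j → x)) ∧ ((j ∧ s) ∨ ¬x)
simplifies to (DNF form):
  (j ∧ s) ∨ ¬x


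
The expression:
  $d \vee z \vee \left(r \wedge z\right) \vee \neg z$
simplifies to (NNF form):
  $\text{True}$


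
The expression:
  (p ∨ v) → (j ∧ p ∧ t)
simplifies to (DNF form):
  (p ∧ ¬p) ∨ (¬p ∧ ¬v) ∨ (j ∧ p ∧ t) ∨ (j ∧ p ∧ ¬p) ∨ (j ∧ t ∧ ¬v) ∨ (j ∧ ¬p ∧ ¬v) ∨ (p ∧ t ∧ ¬p) ∨ (t ∧ ¬p ∧ ¬v)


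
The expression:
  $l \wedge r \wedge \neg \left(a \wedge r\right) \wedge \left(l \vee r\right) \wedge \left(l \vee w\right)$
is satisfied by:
  {r: True, l: True, a: False}


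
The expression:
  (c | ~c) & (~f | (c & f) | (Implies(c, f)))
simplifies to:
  True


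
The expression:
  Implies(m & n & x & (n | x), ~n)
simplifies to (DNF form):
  ~m | ~n | ~x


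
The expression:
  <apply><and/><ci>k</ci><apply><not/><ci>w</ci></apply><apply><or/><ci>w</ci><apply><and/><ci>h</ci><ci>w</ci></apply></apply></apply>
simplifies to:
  <false/>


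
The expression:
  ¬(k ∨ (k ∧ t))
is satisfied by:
  {k: False}


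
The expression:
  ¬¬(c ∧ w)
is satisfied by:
  {c: True, w: True}


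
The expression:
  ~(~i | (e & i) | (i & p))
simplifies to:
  i & ~e & ~p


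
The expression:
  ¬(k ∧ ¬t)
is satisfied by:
  {t: True, k: False}
  {k: False, t: False}
  {k: True, t: True}


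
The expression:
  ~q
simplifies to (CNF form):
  ~q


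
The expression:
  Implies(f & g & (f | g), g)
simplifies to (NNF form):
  True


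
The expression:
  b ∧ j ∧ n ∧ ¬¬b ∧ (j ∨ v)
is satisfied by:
  {j: True, b: True, n: True}


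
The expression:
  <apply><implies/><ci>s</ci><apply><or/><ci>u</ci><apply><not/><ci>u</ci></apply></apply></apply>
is always true.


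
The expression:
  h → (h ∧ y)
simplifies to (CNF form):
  y ∨ ¬h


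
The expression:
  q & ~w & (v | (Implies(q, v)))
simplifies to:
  q & v & ~w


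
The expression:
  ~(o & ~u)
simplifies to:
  u | ~o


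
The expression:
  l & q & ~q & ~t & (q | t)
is never true.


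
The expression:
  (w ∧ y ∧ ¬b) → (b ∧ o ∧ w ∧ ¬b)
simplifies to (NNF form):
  b ∨ ¬w ∨ ¬y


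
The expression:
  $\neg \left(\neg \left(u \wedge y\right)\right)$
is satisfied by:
  {u: True, y: True}


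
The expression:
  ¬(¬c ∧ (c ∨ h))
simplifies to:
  c ∨ ¬h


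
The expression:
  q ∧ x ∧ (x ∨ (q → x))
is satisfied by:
  {x: True, q: True}


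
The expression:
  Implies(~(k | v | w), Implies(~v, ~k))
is always true.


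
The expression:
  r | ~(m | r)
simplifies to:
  r | ~m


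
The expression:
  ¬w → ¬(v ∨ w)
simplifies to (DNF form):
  w ∨ ¬v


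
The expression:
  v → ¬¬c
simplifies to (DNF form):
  c ∨ ¬v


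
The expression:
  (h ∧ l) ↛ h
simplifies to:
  False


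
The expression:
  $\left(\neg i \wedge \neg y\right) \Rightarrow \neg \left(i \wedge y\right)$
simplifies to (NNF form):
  $\text{True}$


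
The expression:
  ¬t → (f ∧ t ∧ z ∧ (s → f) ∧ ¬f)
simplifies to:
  t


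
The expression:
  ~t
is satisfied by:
  {t: False}


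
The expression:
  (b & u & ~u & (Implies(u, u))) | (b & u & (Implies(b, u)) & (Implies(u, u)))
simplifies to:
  b & u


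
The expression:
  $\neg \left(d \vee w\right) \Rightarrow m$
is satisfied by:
  {d: True, m: True, w: True}
  {d: True, m: True, w: False}
  {d: True, w: True, m: False}
  {d: True, w: False, m: False}
  {m: True, w: True, d: False}
  {m: True, w: False, d: False}
  {w: True, m: False, d: False}


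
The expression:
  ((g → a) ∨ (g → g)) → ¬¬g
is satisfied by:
  {g: True}


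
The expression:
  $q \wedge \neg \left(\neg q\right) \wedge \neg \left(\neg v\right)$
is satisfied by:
  {q: True, v: True}


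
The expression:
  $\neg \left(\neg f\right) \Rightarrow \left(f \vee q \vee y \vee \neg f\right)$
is always true.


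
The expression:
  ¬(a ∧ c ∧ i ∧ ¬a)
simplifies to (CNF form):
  True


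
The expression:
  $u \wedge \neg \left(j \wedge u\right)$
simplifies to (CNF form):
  $u \wedge \neg j$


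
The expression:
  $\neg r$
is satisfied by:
  {r: False}


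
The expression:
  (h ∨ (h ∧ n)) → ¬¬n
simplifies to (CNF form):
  n ∨ ¬h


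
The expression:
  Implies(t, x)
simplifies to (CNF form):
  x | ~t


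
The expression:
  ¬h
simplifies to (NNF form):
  ¬h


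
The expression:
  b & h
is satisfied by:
  {h: True, b: True}


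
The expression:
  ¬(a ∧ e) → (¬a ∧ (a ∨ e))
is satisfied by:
  {e: True}


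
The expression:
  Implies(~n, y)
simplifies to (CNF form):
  n | y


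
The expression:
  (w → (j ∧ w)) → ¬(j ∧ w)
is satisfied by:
  {w: False, j: False}
  {j: True, w: False}
  {w: True, j: False}


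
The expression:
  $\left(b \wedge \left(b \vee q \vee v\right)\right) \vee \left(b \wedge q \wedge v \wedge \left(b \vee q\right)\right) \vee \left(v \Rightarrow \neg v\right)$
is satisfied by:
  {b: True, v: False}
  {v: False, b: False}
  {v: True, b: True}


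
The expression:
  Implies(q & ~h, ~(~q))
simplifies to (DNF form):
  True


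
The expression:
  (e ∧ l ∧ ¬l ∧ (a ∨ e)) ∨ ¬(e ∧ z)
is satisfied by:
  {e: False, z: False}
  {z: True, e: False}
  {e: True, z: False}


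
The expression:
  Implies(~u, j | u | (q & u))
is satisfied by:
  {u: True, j: True}
  {u: True, j: False}
  {j: True, u: False}


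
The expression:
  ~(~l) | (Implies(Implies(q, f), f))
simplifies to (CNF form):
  f | l | q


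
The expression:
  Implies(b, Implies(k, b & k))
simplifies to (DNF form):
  True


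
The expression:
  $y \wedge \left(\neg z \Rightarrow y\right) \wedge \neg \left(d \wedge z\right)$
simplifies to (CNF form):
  $y \wedge \left(\neg d \vee \neg z\right)$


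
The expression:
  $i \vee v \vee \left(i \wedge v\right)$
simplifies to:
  $i \vee v$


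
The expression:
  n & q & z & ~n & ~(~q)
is never true.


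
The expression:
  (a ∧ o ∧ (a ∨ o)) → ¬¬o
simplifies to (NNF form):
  True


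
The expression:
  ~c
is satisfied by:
  {c: False}


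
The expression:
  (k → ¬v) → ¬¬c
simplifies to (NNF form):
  c ∨ (k ∧ v)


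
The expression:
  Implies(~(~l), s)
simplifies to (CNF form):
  s | ~l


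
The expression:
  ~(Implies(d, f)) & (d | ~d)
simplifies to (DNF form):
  d & ~f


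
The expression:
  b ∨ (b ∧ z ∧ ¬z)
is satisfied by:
  {b: True}


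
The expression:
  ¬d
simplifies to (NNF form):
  ¬d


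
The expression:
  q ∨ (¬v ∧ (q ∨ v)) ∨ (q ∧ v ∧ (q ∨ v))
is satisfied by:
  {q: True}


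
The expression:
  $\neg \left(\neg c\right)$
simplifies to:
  $c$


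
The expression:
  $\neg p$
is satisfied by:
  {p: False}


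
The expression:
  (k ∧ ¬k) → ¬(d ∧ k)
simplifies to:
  True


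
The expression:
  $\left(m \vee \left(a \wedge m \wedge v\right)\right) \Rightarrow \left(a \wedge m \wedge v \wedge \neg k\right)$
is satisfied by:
  {a: True, v: True, m: False, k: False}
  {a: True, v: False, m: False, k: False}
  {v: True, k: False, a: False, m: False}
  {k: False, v: False, a: False, m: False}
  {k: True, a: True, v: True, m: False}
  {k: True, a: True, v: False, m: False}
  {k: True, v: True, a: False, m: False}
  {k: True, v: False, a: False, m: False}
  {m: True, a: True, v: True, k: False}


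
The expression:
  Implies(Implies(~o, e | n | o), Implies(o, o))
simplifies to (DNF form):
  True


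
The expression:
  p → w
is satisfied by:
  {w: True, p: False}
  {p: False, w: False}
  {p: True, w: True}


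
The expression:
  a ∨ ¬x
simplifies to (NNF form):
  a ∨ ¬x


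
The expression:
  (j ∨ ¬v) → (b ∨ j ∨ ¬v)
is always true.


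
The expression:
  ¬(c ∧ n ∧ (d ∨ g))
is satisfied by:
  {g: False, c: False, n: False, d: False}
  {d: True, g: False, c: False, n: False}
  {g: True, d: False, c: False, n: False}
  {d: True, g: True, c: False, n: False}
  {n: True, d: False, g: False, c: False}
  {n: True, d: True, g: False, c: False}
  {n: True, g: True, d: False, c: False}
  {n: True, d: True, g: True, c: False}
  {c: True, n: False, g: False, d: False}
  {c: True, d: True, n: False, g: False}
  {c: True, g: True, n: False, d: False}
  {d: True, c: True, g: True, n: False}
  {c: True, n: True, d: False, g: False}


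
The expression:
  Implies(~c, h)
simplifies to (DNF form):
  c | h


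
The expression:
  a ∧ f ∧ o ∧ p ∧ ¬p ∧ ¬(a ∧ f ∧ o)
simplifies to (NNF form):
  False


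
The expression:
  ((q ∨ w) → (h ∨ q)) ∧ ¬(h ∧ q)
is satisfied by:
  {q: False, h: False, w: False}
  {q: True, h: False, w: False}
  {w: True, q: True, h: False}
  {h: True, q: False, w: False}
  {h: True, w: True, q: False}


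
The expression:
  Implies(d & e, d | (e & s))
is always true.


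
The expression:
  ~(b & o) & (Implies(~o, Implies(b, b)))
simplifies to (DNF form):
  ~b | ~o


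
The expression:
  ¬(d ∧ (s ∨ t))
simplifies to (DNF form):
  (¬s ∧ ¬t) ∨ ¬d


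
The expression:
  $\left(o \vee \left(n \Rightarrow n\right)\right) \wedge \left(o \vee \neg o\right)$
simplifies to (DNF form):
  $\text{True}$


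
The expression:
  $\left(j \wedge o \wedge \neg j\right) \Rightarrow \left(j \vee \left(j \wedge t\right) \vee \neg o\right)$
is always true.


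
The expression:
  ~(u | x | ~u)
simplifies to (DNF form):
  False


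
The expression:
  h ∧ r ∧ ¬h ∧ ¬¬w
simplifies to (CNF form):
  False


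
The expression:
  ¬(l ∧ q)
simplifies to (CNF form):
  ¬l ∨ ¬q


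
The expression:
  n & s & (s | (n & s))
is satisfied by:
  {s: True, n: True}


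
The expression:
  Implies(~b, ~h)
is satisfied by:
  {b: True, h: False}
  {h: False, b: False}
  {h: True, b: True}


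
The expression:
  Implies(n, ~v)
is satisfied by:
  {v: False, n: False}
  {n: True, v: False}
  {v: True, n: False}


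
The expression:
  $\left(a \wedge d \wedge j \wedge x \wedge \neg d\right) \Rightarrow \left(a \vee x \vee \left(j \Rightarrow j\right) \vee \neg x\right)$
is always true.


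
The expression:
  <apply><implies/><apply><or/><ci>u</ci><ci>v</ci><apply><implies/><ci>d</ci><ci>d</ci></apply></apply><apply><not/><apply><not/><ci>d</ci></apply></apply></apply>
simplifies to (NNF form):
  <ci>d</ci>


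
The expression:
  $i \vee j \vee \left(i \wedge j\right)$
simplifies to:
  $i \vee j$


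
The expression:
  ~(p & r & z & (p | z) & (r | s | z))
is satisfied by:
  {p: False, z: False, r: False}
  {r: True, p: False, z: False}
  {z: True, p: False, r: False}
  {r: True, z: True, p: False}
  {p: True, r: False, z: False}
  {r: True, p: True, z: False}
  {z: True, p: True, r: False}


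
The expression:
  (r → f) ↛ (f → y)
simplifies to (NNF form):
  f ∧ ¬y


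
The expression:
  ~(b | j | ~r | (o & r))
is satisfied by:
  {r: True, b: False, o: False, j: False}


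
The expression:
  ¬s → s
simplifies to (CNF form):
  s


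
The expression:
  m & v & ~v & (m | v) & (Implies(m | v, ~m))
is never true.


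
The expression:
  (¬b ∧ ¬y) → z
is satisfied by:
  {y: True, b: True, z: True}
  {y: True, b: True, z: False}
  {y: True, z: True, b: False}
  {y: True, z: False, b: False}
  {b: True, z: True, y: False}
  {b: True, z: False, y: False}
  {z: True, b: False, y: False}


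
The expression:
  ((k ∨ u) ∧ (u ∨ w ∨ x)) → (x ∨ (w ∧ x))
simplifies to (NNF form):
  x ∨ (¬k ∧ ¬u) ∨ (¬u ∧ ¬w)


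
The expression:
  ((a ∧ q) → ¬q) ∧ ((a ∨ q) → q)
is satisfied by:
  {a: False}


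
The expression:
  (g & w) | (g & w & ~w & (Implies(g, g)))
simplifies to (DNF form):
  g & w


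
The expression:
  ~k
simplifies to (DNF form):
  ~k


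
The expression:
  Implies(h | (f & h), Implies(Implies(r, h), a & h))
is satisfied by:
  {a: True, h: False}
  {h: False, a: False}
  {h: True, a: True}


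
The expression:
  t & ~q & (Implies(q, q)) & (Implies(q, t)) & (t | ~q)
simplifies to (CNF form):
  t & ~q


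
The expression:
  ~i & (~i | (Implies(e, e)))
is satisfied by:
  {i: False}


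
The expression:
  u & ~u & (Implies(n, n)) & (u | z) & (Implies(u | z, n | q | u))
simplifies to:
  False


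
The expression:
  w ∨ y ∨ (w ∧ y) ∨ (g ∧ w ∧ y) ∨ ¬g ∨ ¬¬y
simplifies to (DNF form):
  w ∨ y ∨ ¬g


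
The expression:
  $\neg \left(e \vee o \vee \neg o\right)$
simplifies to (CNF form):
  $\text{False}$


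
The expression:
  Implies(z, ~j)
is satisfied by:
  {z: False, j: False}
  {j: True, z: False}
  {z: True, j: False}


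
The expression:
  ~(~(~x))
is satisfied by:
  {x: False}


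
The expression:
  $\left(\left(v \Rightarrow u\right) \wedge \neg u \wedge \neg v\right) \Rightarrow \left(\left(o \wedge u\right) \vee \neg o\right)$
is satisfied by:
  {v: True, u: True, o: False}
  {v: True, o: False, u: False}
  {u: True, o: False, v: False}
  {u: False, o: False, v: False}
  {v: True, u: True, o: True}
  {v: True, o: True, u: False}
  {u: True, o: True, v: False}


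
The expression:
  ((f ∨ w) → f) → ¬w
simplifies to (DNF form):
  ¬f ∨ ¬w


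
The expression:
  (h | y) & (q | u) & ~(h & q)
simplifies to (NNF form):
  (h | y) & (q | u) & (~h | ~q)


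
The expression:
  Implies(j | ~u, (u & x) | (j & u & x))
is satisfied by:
  {x: True, u: True, j: False}
  {u: True, j: False, x: False}
  {j: True, x: True, u: True}


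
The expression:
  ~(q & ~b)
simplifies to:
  b | ~q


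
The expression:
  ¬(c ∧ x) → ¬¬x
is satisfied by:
  {x: True}


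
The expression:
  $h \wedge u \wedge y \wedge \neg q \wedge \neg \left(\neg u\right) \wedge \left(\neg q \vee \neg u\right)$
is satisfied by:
  {h: True, u: True, y: True, q: False}


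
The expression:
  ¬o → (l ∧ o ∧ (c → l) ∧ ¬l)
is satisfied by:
  {o: True}


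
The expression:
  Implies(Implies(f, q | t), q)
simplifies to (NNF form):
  q | (f & ~t)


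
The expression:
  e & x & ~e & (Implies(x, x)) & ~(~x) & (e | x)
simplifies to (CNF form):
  False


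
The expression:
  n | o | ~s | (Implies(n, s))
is always true.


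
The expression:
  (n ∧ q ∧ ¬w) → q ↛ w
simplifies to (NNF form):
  True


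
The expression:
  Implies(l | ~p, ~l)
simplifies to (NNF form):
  ~l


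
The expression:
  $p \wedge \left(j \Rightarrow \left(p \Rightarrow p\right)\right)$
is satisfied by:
  {p: True}


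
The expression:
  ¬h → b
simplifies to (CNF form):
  b ∨ h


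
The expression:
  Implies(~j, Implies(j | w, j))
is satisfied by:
  {j: True, w: False}
  {w: False, j: False}
  {w: True, j: True}


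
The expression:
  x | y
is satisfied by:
  {y: True, x: True}
  {y: True, x: False}
  {x: True, y: False}


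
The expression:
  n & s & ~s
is never true.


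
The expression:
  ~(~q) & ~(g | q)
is never true.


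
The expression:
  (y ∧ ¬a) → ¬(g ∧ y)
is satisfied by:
  {a: True, g: False, y: False}
  {g: False, y: False, a: False}
  {a: True, y: True, g: False}
  {y: True, g: False, a: False}
  {a: True, g: True, y: False}
  {g: True, a: False, y: False}
  {a: True, y: True, g: True}


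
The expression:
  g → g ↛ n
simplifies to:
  ¬g ∨ ¬n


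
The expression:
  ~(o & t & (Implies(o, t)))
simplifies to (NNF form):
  ~o | ~t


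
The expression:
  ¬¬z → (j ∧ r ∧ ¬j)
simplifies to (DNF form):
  ¬z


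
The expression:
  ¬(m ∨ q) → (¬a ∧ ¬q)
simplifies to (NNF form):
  m ∨ q ∨ ¬a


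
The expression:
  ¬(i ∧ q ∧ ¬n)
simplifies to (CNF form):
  n ∨ ¬i ∨ ¬q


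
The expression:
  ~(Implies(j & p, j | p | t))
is never true.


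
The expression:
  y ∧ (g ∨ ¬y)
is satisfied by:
  {g: True, y: True}


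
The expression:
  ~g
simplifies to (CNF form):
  ~g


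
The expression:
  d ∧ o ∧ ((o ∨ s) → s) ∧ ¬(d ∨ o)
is never true.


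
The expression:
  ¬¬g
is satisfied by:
  {g: True}


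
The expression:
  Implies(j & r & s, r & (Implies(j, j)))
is always true.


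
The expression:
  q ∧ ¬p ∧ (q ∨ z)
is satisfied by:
  {q: True, p: False}


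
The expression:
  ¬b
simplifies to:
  ¬b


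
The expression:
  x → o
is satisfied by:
  {o: True, x: False}
  {x: False, o: False}
  {x: True, o: True}


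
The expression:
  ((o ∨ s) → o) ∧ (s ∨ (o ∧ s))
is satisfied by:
  {s: True, o: True}


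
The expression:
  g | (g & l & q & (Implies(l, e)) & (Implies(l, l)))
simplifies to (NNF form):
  g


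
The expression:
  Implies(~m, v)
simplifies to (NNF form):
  m | v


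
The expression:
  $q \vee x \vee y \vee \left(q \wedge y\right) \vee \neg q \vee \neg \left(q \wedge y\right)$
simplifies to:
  $\text{True}$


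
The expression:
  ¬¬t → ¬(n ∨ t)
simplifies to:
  ¬t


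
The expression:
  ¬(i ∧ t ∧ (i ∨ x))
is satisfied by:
  {t: False, i: False}
  {i: True, t: False}
  {t: True, i: False}


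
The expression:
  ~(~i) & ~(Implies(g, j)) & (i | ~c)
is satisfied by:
  {i: True, g: True, j: False}


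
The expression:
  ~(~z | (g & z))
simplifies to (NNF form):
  z & ~g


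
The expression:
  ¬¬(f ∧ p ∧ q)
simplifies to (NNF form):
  f ∧ p ∧ q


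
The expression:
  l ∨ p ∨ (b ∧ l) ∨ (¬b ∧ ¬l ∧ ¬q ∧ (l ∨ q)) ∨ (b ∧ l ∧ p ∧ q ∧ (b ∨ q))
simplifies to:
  l ∨ p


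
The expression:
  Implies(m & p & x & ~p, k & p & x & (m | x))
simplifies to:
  True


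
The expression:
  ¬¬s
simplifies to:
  s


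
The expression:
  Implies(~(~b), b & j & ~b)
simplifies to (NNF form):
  ~b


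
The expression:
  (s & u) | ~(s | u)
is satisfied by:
  {s: False, u: False}
  {u: True, s: True}


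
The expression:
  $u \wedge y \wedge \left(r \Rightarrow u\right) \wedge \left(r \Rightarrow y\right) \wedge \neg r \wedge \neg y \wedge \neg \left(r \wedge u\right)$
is never true.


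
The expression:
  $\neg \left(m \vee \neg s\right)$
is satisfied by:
  {s: True, m: False}


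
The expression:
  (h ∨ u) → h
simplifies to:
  h ∨ ¬u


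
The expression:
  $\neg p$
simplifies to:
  $\neg p$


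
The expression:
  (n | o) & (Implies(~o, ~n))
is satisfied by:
  {o: True}


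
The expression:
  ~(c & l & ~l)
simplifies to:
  True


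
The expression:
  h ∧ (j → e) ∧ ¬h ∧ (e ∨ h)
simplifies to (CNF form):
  False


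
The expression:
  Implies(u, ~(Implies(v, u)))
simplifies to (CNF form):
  ~u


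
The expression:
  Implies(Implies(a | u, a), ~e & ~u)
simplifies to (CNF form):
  (u | ~e) & (u | ~u) & (~a | ~e) & (~a | ~u)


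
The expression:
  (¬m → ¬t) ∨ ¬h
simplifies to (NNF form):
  m ∨ ¬h ∨ ¬t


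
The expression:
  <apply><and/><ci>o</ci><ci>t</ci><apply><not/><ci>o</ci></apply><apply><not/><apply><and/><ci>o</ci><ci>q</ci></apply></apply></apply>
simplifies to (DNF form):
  <false/>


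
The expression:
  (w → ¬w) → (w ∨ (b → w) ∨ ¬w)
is always true.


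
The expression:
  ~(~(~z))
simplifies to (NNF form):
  ~z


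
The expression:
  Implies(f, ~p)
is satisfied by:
  {p: False, f: False}
  {f: True, p: False}
  {p: True, f: False}


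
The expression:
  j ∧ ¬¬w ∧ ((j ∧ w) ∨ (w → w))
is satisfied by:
  {j: True, w: True}


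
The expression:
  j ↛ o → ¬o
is always true.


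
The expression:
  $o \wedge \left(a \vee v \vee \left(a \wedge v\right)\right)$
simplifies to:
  $o \wedge \left(a \vee v\right)$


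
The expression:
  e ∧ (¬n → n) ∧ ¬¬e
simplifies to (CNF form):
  e ∧ n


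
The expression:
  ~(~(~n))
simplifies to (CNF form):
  ~n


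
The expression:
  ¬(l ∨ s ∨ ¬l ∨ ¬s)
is never true.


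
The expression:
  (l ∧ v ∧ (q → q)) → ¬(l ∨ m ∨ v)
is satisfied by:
  {l: False, v: False}
  {v: True, l: False}
  {l: True, v: False}


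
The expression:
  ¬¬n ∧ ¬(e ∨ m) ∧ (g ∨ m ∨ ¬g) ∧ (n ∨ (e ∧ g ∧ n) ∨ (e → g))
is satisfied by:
  {n: True, e: False, m: False}


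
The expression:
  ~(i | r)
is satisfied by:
  {i: False, r: False}


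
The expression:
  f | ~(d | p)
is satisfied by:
  {f: True, d: False, p: False}
  {p: True, f: True, d: False}
  {f: True, d: True, p: False}
  {p: True, f: True, d: True}
  {p: False, d: False, f: False}


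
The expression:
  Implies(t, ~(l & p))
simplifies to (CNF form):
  ~l | ~p | ~t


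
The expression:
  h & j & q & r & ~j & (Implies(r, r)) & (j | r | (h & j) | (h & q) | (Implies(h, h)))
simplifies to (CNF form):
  False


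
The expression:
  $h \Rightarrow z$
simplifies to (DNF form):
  $z \vee \neg h$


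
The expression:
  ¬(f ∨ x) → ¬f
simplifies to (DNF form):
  True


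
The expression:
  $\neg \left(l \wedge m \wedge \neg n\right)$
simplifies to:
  $n \vee \neg l \vee \neg m$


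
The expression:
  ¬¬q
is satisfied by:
  {q: True}


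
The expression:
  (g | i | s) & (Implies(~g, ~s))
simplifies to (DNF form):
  g | (i & ~s)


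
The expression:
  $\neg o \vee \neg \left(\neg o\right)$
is always true.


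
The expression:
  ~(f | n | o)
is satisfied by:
  {n: False, o: False, f: False}


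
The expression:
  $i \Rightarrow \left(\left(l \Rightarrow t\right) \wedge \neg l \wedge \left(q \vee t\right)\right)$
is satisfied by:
  {t: True, q: True, l: False, i: False}
  {t: True, l: False, q: False, i: False}
  {q: True, t: False, l: False, i: False}
  {t: False, l: False, q: False, i: False}
  {t: True, q: True, l: True, i: False}
  {t: True, l: True, q: False, i: False}
  {q: True, l: True, t: False, i: False}
  {l: True, t: False, q: False, i: False}
  {i: True, q: True, t: True, l: False}
  {i: True, t: True, l: False, q: False}
  {i: True, q: True, t: False, l: False}


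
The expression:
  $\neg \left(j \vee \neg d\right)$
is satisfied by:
  {d: True, j: False}


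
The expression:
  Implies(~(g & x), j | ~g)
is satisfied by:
  {x: True, j: True, g: False}
  {x: True, j: False, g: False}
  {j: True, x: False, g: False}
  {x: False, j: False, g: False}
  {g: True, x: True, j: True}
  {g: True, x: True, j: False}
  {g: True, j: True, x: False}


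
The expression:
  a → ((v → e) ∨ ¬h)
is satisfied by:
  {e: True, h: False, v: False, a: False}
  {e: False, h: False, v: False, a: False}
  {a: True, e: True, h: False, v: False}
  {a: True, e: False, h: False, v: False}
  {e: True, v: True, a: False, h: False}
  {v: True, a: False, h: False, e: False}
  {a: True, v: True, e: True, h: False}
  {a: True, v: True, e: False, h: False}
  {e: True, h: True, a: False, v: False}
  {h: True, a: False, v: False, e: False}
  {e: True, a: True, h: True, v: False}
  {a: True, h: True, e: False, v: False}
  {e: True, v: True, h: True, a: False}
  {v: True, h: True, a: False, e: False}
  {a: True, v: True, h: True, e: True}


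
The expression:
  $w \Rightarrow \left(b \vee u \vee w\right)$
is always true.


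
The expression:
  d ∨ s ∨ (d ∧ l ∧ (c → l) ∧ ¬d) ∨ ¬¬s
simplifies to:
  d ∨ s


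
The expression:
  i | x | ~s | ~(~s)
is always true.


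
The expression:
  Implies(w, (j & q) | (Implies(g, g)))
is always true.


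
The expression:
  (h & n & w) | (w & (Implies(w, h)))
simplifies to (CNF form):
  h & w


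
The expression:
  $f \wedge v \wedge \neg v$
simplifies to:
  $\text{False}$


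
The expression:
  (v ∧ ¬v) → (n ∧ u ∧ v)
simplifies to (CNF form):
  True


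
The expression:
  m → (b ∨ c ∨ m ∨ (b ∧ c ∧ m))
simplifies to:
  True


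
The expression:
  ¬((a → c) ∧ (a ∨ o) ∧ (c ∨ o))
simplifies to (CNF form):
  (a ∨ ¬a) ∧ (a ∨ ¬o) ∧ (¬a ∨ ¬c) ∧ (¬c ∨ ¬o)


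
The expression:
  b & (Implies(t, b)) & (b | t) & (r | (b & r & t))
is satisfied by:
  {r: True, b: True}


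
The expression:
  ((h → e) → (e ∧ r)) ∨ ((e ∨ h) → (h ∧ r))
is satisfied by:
  {r: True, e: False}
  {e: False, r: False}
  {e: True, r: True}


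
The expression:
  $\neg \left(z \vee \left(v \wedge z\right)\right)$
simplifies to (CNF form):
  $\neg z$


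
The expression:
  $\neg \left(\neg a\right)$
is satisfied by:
  {a: True}


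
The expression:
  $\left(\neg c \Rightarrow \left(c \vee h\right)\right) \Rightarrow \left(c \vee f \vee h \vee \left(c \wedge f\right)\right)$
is always true.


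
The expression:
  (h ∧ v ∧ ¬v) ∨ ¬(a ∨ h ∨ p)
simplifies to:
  ¬a ∧ ¬h ∧ ¬p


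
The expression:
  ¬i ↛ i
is always true.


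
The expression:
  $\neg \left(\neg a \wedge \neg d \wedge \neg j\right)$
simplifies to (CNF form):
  $a \vee d \vee j$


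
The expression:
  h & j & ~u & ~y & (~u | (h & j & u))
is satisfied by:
  {h: True, j: True, u: False, y: False}


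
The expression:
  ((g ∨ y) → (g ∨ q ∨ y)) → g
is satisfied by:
  {g: True}


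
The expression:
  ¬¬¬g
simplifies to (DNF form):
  ¬g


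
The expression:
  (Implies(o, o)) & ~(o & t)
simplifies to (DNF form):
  ~o | ~t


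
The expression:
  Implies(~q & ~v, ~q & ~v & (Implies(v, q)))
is always true.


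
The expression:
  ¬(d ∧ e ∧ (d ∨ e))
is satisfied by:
  {e: False, d: False}
  {d: True, e: False}
  {e: True, d: False}


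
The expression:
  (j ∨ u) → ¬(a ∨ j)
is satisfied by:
  {u: False, j: False, a: False}
  {a: True, u: False, j: False}
  {u: True, a: False, j: False}


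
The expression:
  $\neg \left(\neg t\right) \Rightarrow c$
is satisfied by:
  {c: True, t: False}
  {t: False, c: False}
  {t: True, c: True}


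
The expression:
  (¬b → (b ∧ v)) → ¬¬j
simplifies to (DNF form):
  j ∨ ¬b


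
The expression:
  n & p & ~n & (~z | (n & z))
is never true.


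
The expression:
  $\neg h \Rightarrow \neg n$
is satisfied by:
  {h: True, n: False}
  {n: False, h: False}
  {n: True, h: True}


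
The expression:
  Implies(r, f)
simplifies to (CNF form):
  f | ~r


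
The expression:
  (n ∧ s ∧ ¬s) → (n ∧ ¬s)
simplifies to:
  True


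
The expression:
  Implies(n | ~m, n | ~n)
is always true.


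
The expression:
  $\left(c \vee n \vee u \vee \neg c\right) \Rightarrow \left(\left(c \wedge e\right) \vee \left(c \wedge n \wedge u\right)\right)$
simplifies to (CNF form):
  $c \wedge \left(e \vee n\right) \wedge \left(e \vee u\right)$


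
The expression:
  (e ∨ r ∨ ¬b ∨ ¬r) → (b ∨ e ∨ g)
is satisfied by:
  {b: True, e: True, g: True}
  {b: True, e: True, g: False}
  {b: True, g: True, e: False}
  {b: True, g: False, e: False}
  {e: True, g: True, b: False}
  {e: True, g: False, b: False}
  {g: True, e: False, b: False}


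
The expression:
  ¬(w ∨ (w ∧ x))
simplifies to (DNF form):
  ¬w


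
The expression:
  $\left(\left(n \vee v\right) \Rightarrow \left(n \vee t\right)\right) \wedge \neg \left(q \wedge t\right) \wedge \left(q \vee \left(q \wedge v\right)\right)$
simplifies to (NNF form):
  $q \wedge \neg t \wedge \left(n \vee \neg v\right)$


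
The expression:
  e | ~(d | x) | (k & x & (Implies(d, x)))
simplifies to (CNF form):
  (e | k | ~d) & (e | k | ~x) & (e | x | ~d) & (e | x | ~x)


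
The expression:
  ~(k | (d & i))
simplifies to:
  ~k & (~d | ~i)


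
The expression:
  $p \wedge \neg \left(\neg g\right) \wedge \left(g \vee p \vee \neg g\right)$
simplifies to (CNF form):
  $g \wedge p$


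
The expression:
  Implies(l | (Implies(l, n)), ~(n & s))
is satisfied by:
  {s: False, n: False}
  {n: True, s: False}
  {s: True, n: False}


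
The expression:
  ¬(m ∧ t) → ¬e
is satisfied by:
  {t: True, m: True, e: False}
  {t: True, m: False, e: False}
  {m: True, t: False, e: False}
  {t: False, m: False, e: False}
  {t: True, e: True, m: True}


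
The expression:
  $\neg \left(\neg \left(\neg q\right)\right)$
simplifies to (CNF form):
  $\neg q$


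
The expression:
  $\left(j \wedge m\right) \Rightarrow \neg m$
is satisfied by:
  {m: False, j: False}
  {j: True, m: False}
  {m: True, j: False}


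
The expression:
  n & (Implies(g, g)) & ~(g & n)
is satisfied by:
  {n: True, g: False}


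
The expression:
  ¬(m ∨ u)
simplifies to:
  ¬m ∧ ¬u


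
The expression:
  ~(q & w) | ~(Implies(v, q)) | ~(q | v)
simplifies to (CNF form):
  ~q | ~w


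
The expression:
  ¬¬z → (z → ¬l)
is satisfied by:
  {l: False, z: False}
  {z: True, l: False}
  {l: True, z: False}


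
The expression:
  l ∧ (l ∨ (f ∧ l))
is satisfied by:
  {l: True}


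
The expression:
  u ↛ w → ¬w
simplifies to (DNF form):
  True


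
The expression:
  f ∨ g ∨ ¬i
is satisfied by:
  {g: True, f: True, i: False}
  {g: True, f: False, i: False}
  {f: True, g: False, i: False}
  {g: False, f: False, i: False}
  {i: True, g: True, f: True}
  {i: True, g: True, f: False}
  {i: True, f: True, g: False}


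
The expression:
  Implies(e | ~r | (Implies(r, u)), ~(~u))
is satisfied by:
  {r: True, u: True, e: False}
  {u: True, e: False, r: False}
  {r: True, u: True, e: True}
  {u: True, e: True, r: False}
  {r: True, e: False, u: False}


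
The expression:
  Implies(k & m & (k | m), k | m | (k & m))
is always true.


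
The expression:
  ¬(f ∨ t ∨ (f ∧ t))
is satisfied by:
  {t: False, f: False}


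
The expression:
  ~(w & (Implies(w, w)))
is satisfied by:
  {w: False}


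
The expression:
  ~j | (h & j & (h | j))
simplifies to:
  h | ~j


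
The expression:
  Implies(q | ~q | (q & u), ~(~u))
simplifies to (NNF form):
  u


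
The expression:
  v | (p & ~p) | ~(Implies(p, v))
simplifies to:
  p | v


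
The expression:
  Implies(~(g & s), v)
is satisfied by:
  {v: True, g: True, s: True}
  {v: True, g: True, s: False}
  {v: True, s: True, g: False}
  {v: True, s: False, g: False}
  {g: True, s: True, v: False}


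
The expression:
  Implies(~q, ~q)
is always true.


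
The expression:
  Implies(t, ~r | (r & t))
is always true.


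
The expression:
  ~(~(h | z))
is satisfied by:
  {z: True, h: True}
  {z: True, h: False}
  {h: True, z: False}


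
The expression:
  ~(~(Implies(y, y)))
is always true.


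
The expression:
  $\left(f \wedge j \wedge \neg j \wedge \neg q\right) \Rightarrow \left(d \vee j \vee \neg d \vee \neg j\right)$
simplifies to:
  $\text{True}$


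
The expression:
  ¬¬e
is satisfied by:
  {e: True}


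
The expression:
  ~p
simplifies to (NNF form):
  ~p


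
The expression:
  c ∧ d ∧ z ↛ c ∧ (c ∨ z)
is never true.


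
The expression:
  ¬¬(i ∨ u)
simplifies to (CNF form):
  i ∨ u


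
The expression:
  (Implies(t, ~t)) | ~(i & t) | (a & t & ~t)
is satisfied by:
  {t: False, i: False}
  {i: True, t: False}
  {t: True, i: False}


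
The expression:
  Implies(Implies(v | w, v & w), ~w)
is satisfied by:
  {w: False, v: False}
  {v: True, w: False}
  {w: True, v: False}


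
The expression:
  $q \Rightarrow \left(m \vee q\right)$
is always true.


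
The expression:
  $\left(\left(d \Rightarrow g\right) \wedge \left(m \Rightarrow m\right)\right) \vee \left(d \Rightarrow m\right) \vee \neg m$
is always true.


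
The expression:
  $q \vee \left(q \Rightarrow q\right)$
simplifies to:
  $\text{True}$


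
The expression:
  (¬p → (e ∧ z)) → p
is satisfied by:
  {p: True, e: False, z: False}
  {e: False, z: False, p: False}
  {p: True, z: True, e: False}
  {z: True, e: False, p: False}
  {p: True, e: True, z: False}
  {e: True, p: False, z: False}
  {p: True, z: True, e: True}


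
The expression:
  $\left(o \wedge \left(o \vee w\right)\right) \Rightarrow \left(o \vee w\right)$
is always true.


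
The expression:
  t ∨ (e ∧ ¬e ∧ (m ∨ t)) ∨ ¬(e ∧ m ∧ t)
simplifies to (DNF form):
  True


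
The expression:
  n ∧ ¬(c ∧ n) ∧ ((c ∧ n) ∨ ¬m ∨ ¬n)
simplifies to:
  n ∧ ¬c ∧ ¬m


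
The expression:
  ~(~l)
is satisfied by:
  {l: True}


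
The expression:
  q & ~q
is never true.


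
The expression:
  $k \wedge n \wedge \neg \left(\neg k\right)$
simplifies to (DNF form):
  $k \wedge n$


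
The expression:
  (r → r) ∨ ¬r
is always true.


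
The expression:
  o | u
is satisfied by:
  {o: True, u: True}
  {o: True, u: False}
  {u: True, o: False}


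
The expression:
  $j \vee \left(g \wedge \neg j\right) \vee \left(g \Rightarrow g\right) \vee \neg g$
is always true.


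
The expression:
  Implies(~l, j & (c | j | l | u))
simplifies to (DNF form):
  j | l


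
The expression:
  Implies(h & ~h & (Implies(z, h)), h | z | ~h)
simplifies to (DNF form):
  True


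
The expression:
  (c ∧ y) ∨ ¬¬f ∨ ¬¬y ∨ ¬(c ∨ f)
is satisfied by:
  {y: True, f: True, c: False}
  {y: True, f: False, c: False}
  {f: True, y: False, c: False}
  {y: False, f: False, c: False}
  {y: True, c: True, f: True}
  {y: True, c: True, f: False}
  {c: True, f: True, y: False}


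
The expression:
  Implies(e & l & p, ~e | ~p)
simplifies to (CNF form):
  ~e | ~l | ~p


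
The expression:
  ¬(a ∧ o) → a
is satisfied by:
  {a: True}


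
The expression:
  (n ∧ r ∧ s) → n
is always true.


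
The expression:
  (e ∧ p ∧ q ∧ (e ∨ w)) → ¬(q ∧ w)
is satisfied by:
  {p: False, e: False, q: False, w: False}
  {w: True, p: False, e: False, q: False}
  {q: True, p: False, e: False, w: False}
  {w: True, q: True, p: False, e: False}
  {e: True, w: False, p: False, q: False}
  {w: True, e: True, p: False, q: False}
  {q: True, e: True, w: False, p: False}
  {w: True, q: True, e: True, p: False}
  {p: True, q: False, e: False, w: False}
  {w: True, p: True, q: False, e: False}
  {q: True, p: True, w: False, e: False}
  {w: True, q: True, p: True, e: False}
  {e: True, p: True, q: False, w: False}
  {w: True, e: True, p: True, q: False}
  {q: True, e: True, p: True, w: False}


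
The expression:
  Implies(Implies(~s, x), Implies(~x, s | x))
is always true.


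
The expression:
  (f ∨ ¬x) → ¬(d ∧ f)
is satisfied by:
  {d: False, f: False}
  {f: True, d: False}
  {d: True, f: False}


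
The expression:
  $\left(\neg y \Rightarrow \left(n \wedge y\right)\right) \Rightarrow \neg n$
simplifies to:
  $\neg n \vee \neg y$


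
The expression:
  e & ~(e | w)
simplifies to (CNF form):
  False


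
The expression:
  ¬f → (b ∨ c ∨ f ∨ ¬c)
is always true.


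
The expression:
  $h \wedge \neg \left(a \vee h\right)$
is never true.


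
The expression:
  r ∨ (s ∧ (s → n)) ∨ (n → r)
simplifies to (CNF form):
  r ∨ s ∨ ¬n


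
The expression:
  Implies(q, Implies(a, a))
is always true.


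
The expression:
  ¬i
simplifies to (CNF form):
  ¬i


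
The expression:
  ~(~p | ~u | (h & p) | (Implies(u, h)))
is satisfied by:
  {p: True, u: True, h: False}


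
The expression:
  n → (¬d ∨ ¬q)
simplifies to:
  ¬d ∨ ¬n ∨ ¬q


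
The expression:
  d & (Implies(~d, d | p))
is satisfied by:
  {d: True}


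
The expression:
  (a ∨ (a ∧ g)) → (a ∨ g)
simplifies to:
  True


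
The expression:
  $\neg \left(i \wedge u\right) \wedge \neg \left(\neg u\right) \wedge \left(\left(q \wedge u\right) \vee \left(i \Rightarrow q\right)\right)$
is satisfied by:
  {u: True, i: False}


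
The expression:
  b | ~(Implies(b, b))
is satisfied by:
  {b: True}


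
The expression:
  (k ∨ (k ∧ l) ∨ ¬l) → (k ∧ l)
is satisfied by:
  {l: True}


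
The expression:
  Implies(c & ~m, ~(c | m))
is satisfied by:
  {m: True, c: False}
  {c: False, m: False}
  {c: True, m: True}


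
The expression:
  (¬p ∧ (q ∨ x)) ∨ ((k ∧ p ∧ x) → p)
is always true.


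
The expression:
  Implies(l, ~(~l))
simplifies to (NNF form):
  True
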